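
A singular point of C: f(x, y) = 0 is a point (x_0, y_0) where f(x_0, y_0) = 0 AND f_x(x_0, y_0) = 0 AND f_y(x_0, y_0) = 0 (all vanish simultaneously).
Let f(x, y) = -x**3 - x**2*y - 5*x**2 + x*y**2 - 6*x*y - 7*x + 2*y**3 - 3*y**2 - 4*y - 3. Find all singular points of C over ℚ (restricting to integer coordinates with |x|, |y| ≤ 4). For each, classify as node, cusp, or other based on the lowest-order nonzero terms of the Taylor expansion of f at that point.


Singular points: {(-2, 1)}; classification: cusp.

Compute partial derivatives:
  f_x = -3*x**2 - 2*x*y - 10*x + y**2 - 6*y - 7.
  f_y = -x**2 + 2*x*y - 6*x + 6*y**2 - 6*y - 4.
Scan x_0 ∈ {−4, ..., 4}. For each x_0, f_y(x_0, y) is a polynomial in y; find its integer roots y ∈ {−4, ..., 4}, then test f_x and f at those candidates.
  x = -4: f_y(-4, y) = 6*y**2 - 14*y + 4; vanishes at y ∈ {2}. (-4, 2): f_x = -7 ≠ 0.
  x = -3: f_y(-3, y) = 6*y**2 - 12*y + 5; no integer root y with |y| ≤ 4.
  x = -2: f_y(-2, y) = 6*y**2 - 10*y + 4; vanishes at y ∈ {1}. (-2, 1): f_x = 0, f = 0 — SINGULAR.
  x = -1: f_y(-1, y) = 6*y**2 - 8*y + 1; no integer root y with |y| ≤ 4.
  x = 0: f_y(0, y) = 6*y**2 - 6*y - 4; no integer root y with |y| ≤ 4.
  x = 1: f_y(1, y) = 6*y**2 - 4*y - 11; no integer root y with |y| ≤ 4.
  x = 2: f_y(2, y) = 6*y**2 - 2*y - 20; vanishes at y ∈ {2}. (2, 2): f_x = -55 ≠ 0.
  x = 3: f_y(3, y) = 6*y**2 - 31; no integer root y with |y| ≤ 4.
  x = 4: f_y(4, y) = 6*y**2 + 2*y - 44; no integer root y with |y| ≤ 4.
Only singular point on the grid: (-2, 1).
Classify: substitute x = -2 + u, y = 1 + v and expand: f = -u**3 - u**2*v + u*v**2 + 2*v**3 + v**2.
No constant or linear terms (consistent with a singular point). Quadratic part: v**2. Cubic part: -u**3 - u**2*v + u*v**2 + 2*v**3.
The quadratic part v**2 is a perfect square, so there is a single (double) tangent line v = 0, i.e. y = 1. Restricting the cubic part to that line (v = 0) leaves -u**3 ≠ 0, so f is not divisible by v and the branch is v² ≈ u**3 to lowest order — this is a cusp.
Classification: cusp.


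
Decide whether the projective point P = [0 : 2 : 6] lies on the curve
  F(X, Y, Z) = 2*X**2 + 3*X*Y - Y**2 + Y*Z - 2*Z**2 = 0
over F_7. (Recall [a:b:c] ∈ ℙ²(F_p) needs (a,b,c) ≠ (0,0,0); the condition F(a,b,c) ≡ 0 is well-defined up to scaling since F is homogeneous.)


F(0,2,6) ≡ 6 (mod 7); P is NOT on the curve.

Evaluate F(0, 2, 6) term-by-term (mod 7).
  2*X**2 ↦ 2·0·1·1 = 0
  3*X*Y ↦ 3·0·2·1 = 0
  -Y**2 ↦ -1·1·4·1 = -4
  Y*Z ↦ 1·1·2·6 = 12
  -2*Z**2 ↦ -2·1·1·36 = -72
Sum: F(0, 2, 6) = (0) + (0) + (-4) + (12) + (-72) = -64.
Reducing mod 7: -64 ≡ 6 (mod 7).
Since F(a, b, c) ≡ 6 ≠ 0 (mod 7), P does NOT lie on the curve.


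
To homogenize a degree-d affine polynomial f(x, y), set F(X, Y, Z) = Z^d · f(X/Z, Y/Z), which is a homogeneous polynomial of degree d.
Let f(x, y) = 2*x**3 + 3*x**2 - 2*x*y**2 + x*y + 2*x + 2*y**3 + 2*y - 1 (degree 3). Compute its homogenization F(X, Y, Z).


F(X, Y, Z) = 2*X**3 + 3*X**2*Z - 2*X*Y**2 + X*Y*Z + 2*X*Z**2 + 2*Y**3 + 2*Y*Z**2 - Z**3

deg(f) = 3.
Substitute x = X/Z, y = Y/Z into f, then multiply by Z^3.
  monomial 2·x^3·y^0 ↦ 2·X^3·Y^0·Z^0.
  monomial 3·x^2·y^0 ↦ 3·X^2·Y^0·Z^1.
  monomial -2·x^1·y^2 ↦ -2·X^1·Y^2·Z^0.
  monomial 1·x^1·y^1 ↦ 1·X^1·Y^1·Z^1.
  monomial 2·x^1·y^0 ↦ 2·X^1·Y^0·Z^2.
  monomial 2·x^0·y^3 ↦ 2·X^0·Y^3·Z^0.
  monomial 2·x^0·y^1 ↦ 2·X^0·Y^1·Z^2.
  monomial -1·x^0·y^0 ↦ -1·X^0·Y^0·Z^3.
Collecting: F(X, Y, Z) = 2*X**3 + 3*X**2*Z - 2*X*Y**2 + X*Y*Z + 2*X*Z**2 + 2*Y**3 + 2*Y*Z**2 - Z**3.


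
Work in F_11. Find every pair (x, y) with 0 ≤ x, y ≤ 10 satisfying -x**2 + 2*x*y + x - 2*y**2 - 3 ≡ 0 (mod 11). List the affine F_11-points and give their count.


Affine F_11-points: {(0, 2), (0, 9), (2, 3), (2, 10), (5, 2), (5, 3), (6, 0), (6, 6), (7, 1), (7, 6), (8, 9), (8, 10)}; count = 12.

For each of the 121 pairs (x, y) ∈ F_11², evaluate f(x, y) mod 11. Record the zeros.
  x = 0: [0↦8, 1↦6, 2↦0, 3↦1, 4↦9, 5↦2, 6↦2, 7↦9, 8↦1, 9↦0, 10↦6]  zeros at y ∈ {2, 9}
  x = 1: [0↦8, 1↦8, 2↦4, 3↦7, 4↦6, 5↦1, 6↦3, 7↦1, 8↦6, 9↦7, 10↦4]  zeros at y ∈ ∅
  x = 2: [0↦6, 1↦8, 2↦6, 3↦0, 4↦1, 5↦9, 6↦2, 7↦2, 8↦9, 9↦1, 10↦0]  zeros at y ∈ {3, 10}
  x = 3: [0↦2, 1↦6, 2↦6, 3↦2, 4↦5, 5↦4, 6↦10, 7↦1, 8↦10, 9↦4, 10↦5]  zeros at y ∈ ∅
  x = 4: [0↦7, 1↦2, 2↦4, 3↦2, 4↦7, 5↦8, 6↦5, 7↦9, 8↦9, 9↦5, 10↦8]  zeros at y ∈ ∅
  x = 5: [0↦10, 1↦7, 2↦0, 3↦0, 4↦7, 5↦10, 6↦9, 7↦4, 8↦6, 9↦4, 10↦9]  zeros at y ∈ {2, 3}
  x = 6: [0↦0, 1↦10, 2↦5, 3↦7, 4↦5, 5↦10, 6↦0, 7↦8, 8↦1, 9↦1, 10↦8]  zeros at y ∈ {0, 6}
  x = 7: [0↦10, 1↦0, 2↦8, 3↦1, 4↦1, 5↦8, 6↦0, 7↦10, 8↦5, 9↦7, 10↦5]  zeros at y ∈ {1, 6}
  x = 8: [0↦7, 1↦10, 2↦9, 3↦4, 4↦6, 5↦4, 6↦9, 7↦10, 8↦7, 9↦0, 10↦0]  zeros at y ∈ {9, 10}
  x = 9: [0↦2, 1↦7, 2↦8, 3↦5, 4↦9, 5↦9, 6↦5, 7↦8, 8↦7, 9↦2, 10↦4]  zeros at y ∈ ∅
  x = 10: [0↦6, 1↦2, 2↦5, 3↦4, 4↦10, 5↦1, 6↦10, 7↦4, 8↦5, 9↦2, 10↦6]  zeros at y ∈ ∅
Collecting zeros: affine points = {(0, 2), (0, 9), (2, 3), (2, 10), (5, 2), (5, 3), (6, 0), (6, 6), (7, 1), (7, 6), (8, 9), (8, 10)}.
Total count |C(F_11)_aff| = 12.


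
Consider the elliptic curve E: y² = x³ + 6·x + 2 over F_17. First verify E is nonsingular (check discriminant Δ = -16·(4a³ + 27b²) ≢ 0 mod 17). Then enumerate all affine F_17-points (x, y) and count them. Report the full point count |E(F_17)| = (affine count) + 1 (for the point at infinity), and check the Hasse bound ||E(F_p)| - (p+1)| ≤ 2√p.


Affine points = {(0, 6), (0, 11), (1, 3), (1, 14), (3, 8), (3, 9), (5, 2), (5, 15), (6, 4), (6, 13), (7, 8), (7, 9), (8, 1), (8, 16), (10, 5), (10, 12), (12, 0), (13, 4), (13, 13), (14, 5), (14, 12), (15, 4), (15, 13)}; affine count = 23; |E(F_17)| = 24.

Discriminant check: Δ ∝ 4a³ + 27b² = 4·6³ + 27·2² = 4·216 + 27·4 ≡ 3 (mod 17). Nonzero ⇒ E is nonsingular.
For each x ∈ F_17, compute rhs = x³ + 6·x + 2 mod 17, then count y ∈ F_17 with y² ≡ rhs.
  x = 0: rhs = 2, matching y values: 6, 11 (2 points).
  x = 1: rhs = 9, matching y values: 3, 14 (2 points).
  x = 2: rhs = 5, matching y values: none (0 points).
  x = 3: rhs = 13, matching y values: 8, 9 (2 points).
  x = 4: rhs = 5, matching y values: none (0 points).
  x = 5: rhs = 4, matching y values: 2, 15 (2 points).
  x = 6: rhs = 16, matching y values: 4, 13 (2 points).
  x = 7: rhs = 13, matching y values: 8, 9 (2 points).
  x = 8: rhs = 1, matching y values: 1, 16 (2 points).
  x = 9: rhs = 3, matching y values: none (0 points).
  x = 10: rhs = 8, matching y values: 5, 12 (2 points).
  x = 11: rhs = 5, matching y values: none (0 points).
  x = 12: rhs = 0, matching y values: 0 (1 points).
  x = 13: rhs = 16, matching y values: 4, 13 (2 points).
  x = 14: rhs = 8, matching y values: 5, 12 (2 points).
  x = 15: rhs = 16, matching y values: 4, 13 (2 points).
  x = 16: rhs = 12, matching y values: none (0 points).
Total affine count: 23.
Full point count |E(F_17)| = 23 + 1 = 24.
Hasse bound: |24 − (17+1)| = |6| = 6 ≤ 2√17 ≈ 8.2462 ✓.


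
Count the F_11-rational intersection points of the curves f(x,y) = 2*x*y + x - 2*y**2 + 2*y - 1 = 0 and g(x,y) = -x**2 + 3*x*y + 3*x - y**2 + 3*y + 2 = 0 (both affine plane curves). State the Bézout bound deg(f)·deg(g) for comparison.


Common zeros: {(6, 8)}; count = 1; Bézout bound = 4.

deg(f) = 2, deg(g) = 2, so Bézout bound = 4.
Scan x ∈ F_11. For each x, list the y ∈ F_11 with f(x, y) ≡ 0 and those with g(x, y) ≡ 0 (mod 11); the common zeros in that column are the intersection.
  x = 0: f ≡ 0 at y ∈ ∅; g ≡ 0 at y ∈ ∅; common: ∅.
  x = 1: f ≡ 0 at y ∈ {0, 2}; g ≡ 0 at y ∈ ∅; common: ∅.
  x = 2: f ≡ 0 at y ∈ {7}; g ≡ 0 at y ∈ {3, 6}; common: ∅.
  x = 3: f ≡ 0 at y ∈ {6, 9}; g ≡ 0 at y ∈ {2, 10}; common: ∅.
  x = 4: f ≡ 0 at y ∈ {1, 4}; g ≡ 0 at y ∈ ∅; common: ∅.
  x = 5: f ≡ 0 at y ∈ {3}; g ≡ 0 at y ∈ ∅; common: ∅.
  x = 6: f ≡ 0 at y ∈ {8, 10}; g ≡ 0 at y ∈ {2, 8}; common: {8}.
  x = 7: f ≡ 0 at y ∈ ∅; g ≡ 0 at y ∈ ∅; common: ∅.
  x = 8: f ≡ 0 at y ∈ ∅; g ≡ 0 at y ∈ {6, 10}; common: ∅.
  x = 9: f ≡ 0 at y ∈ ∅; g ≡ 0 at y ∈ ∅; common: ∅.
  x = 10: f ≡ 0 at y ∈ ∅; g ≡ 0 at y ∈ {3, 8}; common: ∅.
Collecting: common zeros = {(6, 8)}, so the count is 1.
Comparison with the Bézout bound: 1 ≤ 4 = deg(f)·deg(g), as expected for curves with no common component (the affine F_11-count falls short of the bound because intersections may lie at infinity, over extension fields, or carry multiplicity).


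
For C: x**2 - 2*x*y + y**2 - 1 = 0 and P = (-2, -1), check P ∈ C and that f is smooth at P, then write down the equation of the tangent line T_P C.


Tangent line at P: -2*x + 2*y - 2 = 0.

Step 1: f(-2, -1) = 0, so P lies on C.
Step 2: partial derivatives
  f_x(x, y) = 2*x - 2*y, f_y(x, y) = -2*x + 2*y.
  f_x(P) = -2, f_y(P) = 2 (gradient nonzero, so P is smooth).
Step 3: tangent line at P: -2·(x − -2) + 2·(y − -1) = 0.
Expanding: -2*x + 2*y - 2 = 0.


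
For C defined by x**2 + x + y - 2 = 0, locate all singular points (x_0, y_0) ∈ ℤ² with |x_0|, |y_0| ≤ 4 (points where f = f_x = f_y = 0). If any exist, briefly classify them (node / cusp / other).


No singular points in the scanned grid; C is smooth there.

Compute partial derivatives:
  f_x = 2*x + 1.
  f_y = 1.
f_y = 1 is a nonzero constant, so f_y never vanishes: no point (x, y) can satisfy f = f_x = f_y = 0. In particular no (x, y) ∈ {−4, ..., 4}² is singular; the curve is smooth.


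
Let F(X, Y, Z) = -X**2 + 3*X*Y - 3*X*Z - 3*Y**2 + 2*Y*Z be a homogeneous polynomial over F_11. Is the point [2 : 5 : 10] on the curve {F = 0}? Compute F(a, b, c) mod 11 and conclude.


F(2,5,10) ≡ 2 (mod 11); P is NOT on the curve.

Evaluate F(2, 5, 10) term-by-term (mod 11).
  -X**2 ↦ -1·4·1·1 = -4
  3*X*Y ↦ 3·2·5·1 = 30
  -3*X*Z ↦ -3·2·1·10 = -60
  -3*Y**2 ↦ -3·1·25·1 = -75
  2*Y*Z ↦ 2·1·5·10 = 100
Sum: F(2, 5, 10) = (-4) + (30) + (-60) + (-75) + (100) = -9.
Reducing mod 11: -9 ≡ 2 (mod 11).
Since F(a, b, c) ≡ 2 ≠ 0 (mod 11), P does NOT lie on the curve.


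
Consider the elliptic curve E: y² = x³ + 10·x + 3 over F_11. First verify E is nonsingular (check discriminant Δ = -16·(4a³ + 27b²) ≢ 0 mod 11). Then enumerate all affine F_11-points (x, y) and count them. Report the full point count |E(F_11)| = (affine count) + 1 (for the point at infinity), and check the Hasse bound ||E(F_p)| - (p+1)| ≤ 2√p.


Affine points = {(0, 5), (0, 6), (1, 5), (1, 6), (2, 3), (2, 8), (3, 4), (3, 7), (6, 2), (6, 9), (7, 3), (7, 8), (8, 1), (8, 10), (10, 5), (10, 6)}; affine count = 16; |E(F_11)| = 17.

Discriminant check: Δ ∝ 4a³ + 27b² = 4·10³ + 27·3² = 4·1000 + 27·9 ≡ 8 (mod 11). Nonzero ⇒ E is nonsingular.
For each x ∈ F_11, compute rhs = x³ + 10·x + 3 mod 11, then count y ∈ F_11 with y² ≡ rhs.
  x = 0: rhs = 3, matching y values: 5, 6 (2 points).
  x = 1: rhs = 3, matching y values: 5, 6 (2 points).
  x = 2: rhs = 9, matching y values: 3, 8 (2 points).
  x = 3: rhs = 5, matching y values: 4, 7 (2 points).
  x = 4: rhs = 8, matching y values: none (0 points).
  x = 5: rhs = 2, matching y values: none (0 points).
  x = 6: rhs = 4, matching y values: 2, 9 (2 points).
  x = 7: rhs = 9, matching y values: 3, 8 (2 points).
  x = 8: rhs = 1, matching y values: 1, 10 (2 points).
  x = 9: rhs = 8, matching y values: none (0 points).
  x = 10: rhs = 3, matching y values: 5, 6 (2 points).
Total affine count: 16.
Full point count |E(F_11)| = 16 + 1 = 17.
Hasse bound: |17 − (11+1)| = |5| = 5 ≤ 2√11 ≈ 6.6332 ✓.


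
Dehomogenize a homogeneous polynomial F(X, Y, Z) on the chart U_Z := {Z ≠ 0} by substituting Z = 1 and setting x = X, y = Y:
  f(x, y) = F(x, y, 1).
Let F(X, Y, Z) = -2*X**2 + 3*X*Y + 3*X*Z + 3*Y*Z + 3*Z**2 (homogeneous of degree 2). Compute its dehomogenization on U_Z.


f(x, y) = -2*x**2 + 3*x*y + 3*x + 3*y + 3

On U_Z we set Z = 1. Each monomial c·X^i·Y^j·Z^k in F becomes c·x^i·y^j·1^k = c·x^i·y^j.
Substituting Z = 1: F(X, Y, 1) = -2*x**2 + 3*x*y + 3*x + 3*y + 3.
Note: deg(f) ≤ deg(F) = 2; strict inequality happens when F is divisible by Z (lost terms).


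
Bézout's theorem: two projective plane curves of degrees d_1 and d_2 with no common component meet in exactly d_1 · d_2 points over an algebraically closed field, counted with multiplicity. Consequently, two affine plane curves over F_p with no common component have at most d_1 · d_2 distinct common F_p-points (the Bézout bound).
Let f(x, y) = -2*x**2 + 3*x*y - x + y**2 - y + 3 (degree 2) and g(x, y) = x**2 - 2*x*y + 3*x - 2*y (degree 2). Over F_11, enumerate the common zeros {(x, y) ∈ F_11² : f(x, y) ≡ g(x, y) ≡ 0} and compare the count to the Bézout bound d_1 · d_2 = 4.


Common zeros: {(7, 3)}; count = 1; Bézout bound = 4.

deg(f) = 2, deg(g) = 2, so Bézout bound = 4.
Scan x ∈ F_11. For each x, list the y ∈ F_11 with f(x, y) ≡ 0 and those with g(x, y) ≡ 0 (mod 11); the common zeros in that column are the intersection.
  x = 0: f ≡ 0 at y ∈ {6}; g ≡ 0 at y ∈ {0}; common: ∅.
  x = 1: f ≡ 0 at y ∈ {0, 9}; g ≡ 0 at y ∈ {1}; common: ∅.
  x = 2: f ≡ 0 at y ∈ {7, 10}; g ≡ 0 at y ∈ {9}; common: ∅.
  x = 3: f ≡ 0 at y ∈ {6, 8}; g ≡ 0 at y ∈ {5}; common: ∅.
  x = 4: f ≡ 0 at y ∈ {0}; g ≡ 0 at y ∈ {5}; common: ∅.
  x = 5: f ≡ 0 at y ∈ ∅; g ≡ 0 at y ∈ {7}; common: ∅.
  x = 6: f ≡ 0 at y ∈ ∅; g ≡ 0 at y ∈ {7}; common: ∅.
  x = 7: f ≡ 0 at y ∈ {3, 10}; g ≡ 0 at y ∈ {3}; common: {3}.
  x = 8: f ≡ 0 at y ∈ {3, 7}; g ≡ 0 at y ∈ {0}; common: ∅.
  x = 9: f ≡ 0 at y ∈ ∅; g ≡ 0 at y ∈ {1}; common: ∅.
  x = 10: f ≡ 0 at y ∈ ∅; g ≡ 0 at y ∈ ∅; common: ∅.
Collecting: common zeros = {(7, 3)}, so the count is 1.
Comparison with the Bézout bound: 1 ≤ 4 = deg(f)·deg(g), as expected for curves with no common component (the affine F_11-count falls short of the bound because intersections may lie at infinity, over extension fields, or carry multiplicity).


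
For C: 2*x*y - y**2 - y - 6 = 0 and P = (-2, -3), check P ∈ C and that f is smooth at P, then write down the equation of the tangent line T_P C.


Tangent line at P: -6*x + y - 9 = 0.

Step 1: f(-2, -3) = 0, so P lies on C.
Step 2: partial derivatives
  f_x(x, y) = 2*y, f_y(x, y) = 2*x - 2*y - 1.
  f_x(P) = -6, f_y(P) = 1 (gradient nonzero, so P is smooth).
Step 3: tangent line at P: -6·(x − -2) + 1·(y − -3) = 0.
Expanding: -6*x + y - 9 = 0.


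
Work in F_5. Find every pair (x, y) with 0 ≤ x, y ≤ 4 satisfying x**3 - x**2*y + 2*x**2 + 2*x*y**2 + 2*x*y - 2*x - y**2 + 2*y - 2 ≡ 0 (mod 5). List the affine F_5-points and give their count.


Affine F_5-points: {(0, 3), (0, 4), (2, 0), (2, 1), (3, 2)}; count = 5.

For each of the 25 pairs (x, y) ∈ F_5², evaluate f(x, y) mod 5. Record the zeros.
  x = 0: [0↦3, 1↦4, 2↦3, 3↦0, 4↦0]  zeros at y ∈ {3, 4}
  x = 1: [0↦4, 1↦3, 2↦4, 3↦2, 4↦2]  zeros at y ∈ ∅
  x = 2: [0↦0, 1↦0, 2↦1, 3↦3, 4↦1]  zeros at y ∈ {0, 1}
  x = 3: [0↦2, 1↦1, 2↦0, 3↦4, 4↦3]  zeros at y ∈ {2}
  x = 4: [0↦1, 1↦2, 2↦2, 3↦1, 4↦4]  zeros at y ∈ ∅
Collecting zeros: affine points = {(0, 3), (0, 4), (2, 0), (2, 1), (3, 2)}.
Total count |C(F_5)_aff| = 5.


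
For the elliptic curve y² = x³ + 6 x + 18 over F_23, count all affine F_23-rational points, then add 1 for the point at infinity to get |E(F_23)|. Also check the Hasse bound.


Affine points = {(0, 8), (0, 15), (1, 5), (1, 18), (5, 9), (5, 14), (7, 9), (7, 14), (8, 7), (8, 16), (11, 9), (11, 14), (12, 1), (12, 22), (13, 4), (13, 19), (16, 1), (16, 22), (18, 1), (18, 22)}; affine count = 20; |E(F_23)| = 21.

Discriminant check: Δ ∝ 4a³ + 27b² = 4·6³ + 27·18² = 4·216 + 27·324 ≡ 21 (mod 23). Nonzero ⇒ E is nonsingular.
For each x ∈ F_23, compute rhs = x³ + 6·x + 18 mod 23, then count y ∈ F_23 with y² ≡ rhs.
  x = 0: rhs = 18, matching y values: 8, 15 (2 points).
  x = 1: rhs = 2, matching y values: 5, 18 (2 points).
  x = 2: rhs = 15, matching y values: none (0 points).
  x = 3: rhs = 17, matching y values: none (0 points).
  x = 4: rhs = 14, matching y values: none (0 points).
  x = 5: rhs = 12, matching y values: 9, 14 (2 points).
  x = 6: rhs = 17, matching y values: none (0 points).
  x = 7: rhs = 12, matching y values: 9, 14 (2 points).
  x = 8: rhs = 3, matching y values: 7, 16 (2 points).
  x = 9: rhs = 19, matching y values: none (0 points).
  x = 10: rhs = 20, matching y values: none (0 points).
  x = 11: rhs = 12, matching y values: 9, 14 (2 points).
  x = 12: rhs = 1, matching y values: 1, 22 (2 points).
  x = 13: rhs = 16, matching y values: 4, 19 (2 points).
  x = 14: rhs = 17, matching y values: none (0 points).
  x = 15: rhs = 10, matching y values: none (0 points).
  x = 16: rhs = 1, matching y values: 1, 22 (2 points).
  x = 17: rhs = 19, matching y values: none (0 points).
  x = 18: rhs = 1, matching y values: 1, 22 (2 points).
  x = 19: rhs = 22, matching y values: none (0 points).
  x = 20: rhs = 19, matching y values: none (0 points).
  x = 21: rhs = 21, matching y values: none (0 points).
  x = 22: rhs = 11, matching y values: none (0 points).
Total affine count: 20.
Full point count |E(F_23)| = 20 + 1 = 21.
Hasse bound: |21 − (23+1)| = |-3| = 3 ≤ 2√23 ≈ 9.5917 ✓.


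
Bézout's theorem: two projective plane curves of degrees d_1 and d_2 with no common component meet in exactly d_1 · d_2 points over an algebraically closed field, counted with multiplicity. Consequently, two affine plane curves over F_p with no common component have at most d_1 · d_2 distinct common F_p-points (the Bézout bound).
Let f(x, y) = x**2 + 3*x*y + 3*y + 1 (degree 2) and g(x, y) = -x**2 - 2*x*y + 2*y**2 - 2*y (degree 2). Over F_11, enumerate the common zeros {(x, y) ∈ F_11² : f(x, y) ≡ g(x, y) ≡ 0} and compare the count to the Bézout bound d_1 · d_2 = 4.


Common zeros: {(9, 9)}; count = 1; Bézout bound = 4.

deg(f) = 2, deg(g) = 2, so Bézout bound = 4.
Scan x ∈ F_11. For each x, list the y ∈ F_11 with f(x, y) ≡ 0 and those with g(x, y) ≡ 0 (mod 11); the common zeros in that column are the intersection.
  x = 0: f ≡ 0 at y ∈ {7}; g ≡ 0 at y ∈ {0, 1}; common: ∅.
  x = 1: f ≡ 0 at y ∈ {7}; g ≡ 0 at y ∈ ∅; common: ∅.
  x = 2: f ≡ 0 at y ∈ {8}; g ≡ 0 at y ∈ ∅; common: ∅.
  x = 3: f ≡ 0 at y ∈ {1}; g ≡ 0 at y ∈ {7, 8}; common: ∅.
  x = 4: f ≡ 0 at y ∈ {4}; g ≡ 0 at y ∈ ∅; common: ∅.
  x = 5: f ≡ 0 at y ∈ {1}; g ≡ 0 at y ∈ {7, 10}; common: ∅.
  x = 6: f ≡ 0 at y ∈ {4}; g ≡ 0 at y ∈ {9}; common: ∅.
  x = 7: f ≡ 0 at y ∈ {8}; g ≡ 0 at y ∈ ∅; common: ∅.
  x = 8: f ≡ 0 at y ∈ {9}; g ≡ 0 at y ∈ {10}; common: ∅.
  x = 9: f ≡ 0 at y ∈ {9}; g ≡ 0 at y ∈ {1, 9}; common: {9}.
  x = 10: f ≡ 0 at y ∈ ∅; g ≡ 0 at y ∈ ∅; common: ∅.
Collecting: common zeros = {(9, 9)}, so the count is 1.
Comparison with the Bézout bound: 1 ≤ 4 = deg(f)·deg(g), as expected for curves with no common component (the affine F_11-count falls short of the bound because intersections may lie at infinity, over extension fields, or carry multiplicity).


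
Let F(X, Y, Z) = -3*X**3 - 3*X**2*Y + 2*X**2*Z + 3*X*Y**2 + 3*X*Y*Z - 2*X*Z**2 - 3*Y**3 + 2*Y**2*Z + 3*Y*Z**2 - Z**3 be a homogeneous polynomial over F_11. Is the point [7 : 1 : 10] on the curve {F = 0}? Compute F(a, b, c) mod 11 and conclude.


F(7,1,10) ≡ 9 (mod 11); P is NOT on the curve.

Evaluate F(7, 1, 10) term-by-term (mod 11).
  -3*X**3 ↦ -3·343·1·1 = -1029
  -3*X**2*Y ↦ -3·49·1·1 = -147
  2*X**2*Z ↦ 2·49·1·10 = 980
  3*X*Y**2 ↦ 3·7·1·1 = 21
  3*X*Y*Z ↦ 3·7·1·10 = 210
  -2*X*Z**2 ↦ -2·7·1·100 = -1400
  -3*Y**3 ↦ -3·1·1·1 = -3
  2*Y**2*Z ↦ 2·1·1·10 = 20
  3*Y*Z**2 ↦ 3·1·1·100 = 300
  -Z**3 ↦ -1·1·1·1000 = -1000
Sum: F(7, 1, 10) = (-1029) + (-147) + (980) + (21) + (210) + (-1400) + (-3) + (20) + (300) + (-1000) = -2048.
Reducing mod 11: -2048 ≡ 9 (mod 11).
Since F(a, b, c) ≡ 9 ≠ 0 (mod 11), P does NOT lie on the curve.


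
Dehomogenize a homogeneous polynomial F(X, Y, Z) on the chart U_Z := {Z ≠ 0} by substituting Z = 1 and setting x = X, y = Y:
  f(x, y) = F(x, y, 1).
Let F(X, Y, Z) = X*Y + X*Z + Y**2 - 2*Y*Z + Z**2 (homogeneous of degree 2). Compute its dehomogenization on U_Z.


f(x, y) = x*y + x + y**2 - 2*y + 1

On U_Z we set Z = 1. Each monomial c·X^i·Y^j·Z^k in F becomes c·x^i·y^j·1^k = c·x^i·y^j.
Substituting Z = 1: F(X, Y, 1) = x*y + x + y**2 - 2*y + 1.
Note: deg(f) ≤ deg(F) = 2; strict inequality happens when F is divisible by Z (lost terms).


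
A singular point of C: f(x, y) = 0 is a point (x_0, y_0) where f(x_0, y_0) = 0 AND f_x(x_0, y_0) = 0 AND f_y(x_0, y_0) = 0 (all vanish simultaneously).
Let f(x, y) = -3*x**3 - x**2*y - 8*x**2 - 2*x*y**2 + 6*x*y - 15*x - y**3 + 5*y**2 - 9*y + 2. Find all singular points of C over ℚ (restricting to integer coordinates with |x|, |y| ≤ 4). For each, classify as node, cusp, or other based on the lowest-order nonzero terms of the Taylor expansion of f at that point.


Singular points: {(-1, 2)}; classification: node.

Compute partial derivatives:
  f_x = -9*x**2 - 2*x*y - 16*x - 2*y**2 + 6*y - 15.
  f_y = -x**2 - 4*x*y + 6*x - 3*y**2 + 10*y - 9.
Scan x_0 ∈ {−4, ..., 4}. For each x_0, f_y(x_0, y) is a polynomial in y; find its integer roots y ∈ {−4, ..., 4}, then test f_x and f at those candidates.
  x = -4: f_y(-4, y) = -3*y**2 + 26*y - 49; no integer root y with |y| ≤ 4.
  x = -3: f_y(-3, y) = -3*y**2 + 22*y - 36; no integer root y with |y| ≤ 4.
  x = -2: f_y(-2, y) = -3*y**2 + 18*y - 25; no integer root y with |y| ≤ 4.
  x = -1: f_y(-1, y) = -3*y**2 + 14*y - 16; vanishes at y ∈ {2}. (-1, 2): f_x = 0, f = 0 — SINGULAR.
  x = 0: f_y(0, y) = -3*y**2 + 10*y - 9; no integer root y with |y| ≤ 4.
  x = 1: f_y(1, y) = -3*y**2 + 6*y - 4; no integer root y with |y| ≤ 4.
  x = 2: f_y(2, y) = -3*y**2 + 2*y - 1; no integer root y with |y| ≤ 4.
  x = 3: f_y(3, y) = -3*y**2 - 2*y; vanishes at y ∈ {0}. (3, 0): f_x = -144 ≠ 0.
  x = 4: f_y(4, y) = -3*y**2 - 6*y - 1; no integer root y with |y| ≤ 4.
Only singular point on the grid: (-1, 2).
Classify: substitute x = -1 + u, y = 2 + v and expand: f = -3*u**3 - u**2*v - u**2 - 2*u*v**2 - v**3 + v**2.
No constant or linear terms (consistent with a singular point). Quadratic part: -u**2 + v**2. Cubic part: -3*u**3 - u**2*v - 2*u*v**2 - v**3.
The quadratic part v**2 - u**2 = (v − u)(v + u) splits into two distinct linear factors, so there are two distinct tangent lines y − 2 = ±(x − -1) — this is a node (ordinary double point).
Classification: node.


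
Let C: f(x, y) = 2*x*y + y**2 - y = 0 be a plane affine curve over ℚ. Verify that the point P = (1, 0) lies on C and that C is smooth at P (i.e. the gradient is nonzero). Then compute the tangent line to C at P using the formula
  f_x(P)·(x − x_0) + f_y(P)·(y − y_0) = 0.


Tangent line at P: y = 0.

Step 1: f(1, 0) = 0, so P lies on C.
Step 2: partial derivatives
  f_x(x, y) = 2*y, f_y(x, y) = 2*x + 2*y - 1.
  f_x(P) = 0, f_y(P) = 1 (gradient nonzero, so P is smooth).
Step 3: tangent line at P: 0·(x − 1) + 1·(y − 0) = 0.
Expanding: y = 0.


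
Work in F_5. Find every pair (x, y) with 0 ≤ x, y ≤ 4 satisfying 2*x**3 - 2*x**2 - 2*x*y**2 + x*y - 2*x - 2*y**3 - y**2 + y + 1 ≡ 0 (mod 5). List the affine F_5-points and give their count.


Affine F_5-points: {(1, 2), (2, 0), (2, 2), (2, 3), (3, 2)}; count = 5.

For each of the 25 pairs (x, y) ∈ F_5², evaluate f(x, y) mod 5. Record the zeros.
  x = 0: [0↦1, 1↦4, 2↦3, 3↦1, 4↦1]  zeros at y ∈ ∅
  x = 1: [0↦4, 1↦1, 2↦0, 3↦4, 4↦1]  zeros at y ∈ {2}
  x = 2: [0↦0, 1↦1, 2↦0, 3↦0, 4↦4]  zeros at y ∈ {0, 2, 3}
  x = 3: [0↦1, 1↦1, 2↦0, 3↦1, 4↦2]  zeros at y ∈ {2}
  x = 4: [0↦4, 1↦3, 2↦2, 3↦4, 4↦2]  zeros at y ∈ ∅
Collecting zeros: affine points = {(1, 2), (2, 0), (2, 2), (2, 3), (3, 2)}.
Total count |C(F_5)_aff| = 5.


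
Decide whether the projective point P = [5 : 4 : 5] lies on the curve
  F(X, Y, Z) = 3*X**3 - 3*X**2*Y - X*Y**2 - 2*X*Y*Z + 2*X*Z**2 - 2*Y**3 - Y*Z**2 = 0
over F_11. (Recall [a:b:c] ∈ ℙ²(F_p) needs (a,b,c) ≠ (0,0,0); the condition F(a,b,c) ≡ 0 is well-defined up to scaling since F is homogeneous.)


F(5,4,5) ≡ 4 (mod 11); P is NOT on the curve.

Evaluate F(5, 4, 5) term-by-term (mod 11).
  3*X**3 ↦ 3·125·1·1 = 375
  -3*X**2*Y ↦ -3·25·4·1 = -300
  -X*Y**2 ↦ -1·5·16·1 = -80
  -2*X*Y*Z ↦ -2·5·4·5 = -200
  2*X*Z**2 ↦ 2·5·1·25 = 250
  -2*Y**3 ↦ -2·1·64·1 = -128
  -Y*Z**2 ↦ -1·1·4·25 = -100
Sum: F(5, 4, 5) = (375) + (-300) + (-80) + (-200) + (250) + (-128) + (-100) = -183.
Reducing mod 11: -183 ≡ 4 (mod 11).
Since F(a, b, c) ≡ 4 ≠ 0 (mod 11), P does NOT lie on the curve.


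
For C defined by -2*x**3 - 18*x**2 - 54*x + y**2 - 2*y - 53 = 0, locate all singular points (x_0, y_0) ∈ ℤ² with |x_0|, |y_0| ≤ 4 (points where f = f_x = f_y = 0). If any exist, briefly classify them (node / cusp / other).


Singular points: {(-3, 1)}; classification: cusp.

Compute partial derivatives:
  f_x = -6*x**2 - 36*x - 54.
  f_y = 2*y - 2.
Scan x_0 ∈ {−4, ..., 4}. For each x_0, f_y(x_0, y) is a polynomial in y; find its integer roots y ∈ {−4, ..., 4}, then test f_x and f at those candidates.
  x = -4: f_y(-4, y) = 2*y - 2; vanishes at y ∈ {1}. (-4, 1): f_x = -6 ≠ 0.
  x = -3: f_y(-3, y) = 2*y - 2; vanishes at y ∈ {1}. (-3, 1): f_x = 0, f = 0 — SINGULAR.
  x = -2: f_y(-2, y) = 2*y - 2; vanishes at y ∈ {1}. (-2, 1): f_x = -6 ≠ 0.
  x = -1: f_y(-1, y) = 2*y - 2; vanishes at y ∈ {1}. (-1, 1): f_x = -24 ≠ 0.
  x = 0: f_y(0, y) = 2*y - 2; vanishes at y ∈ {1}. (0, 1): f_x = -54 ≠ 0.
  x = 1: f_y(1, y) = 2*y - 2; vanishes at y ∈ {1}. (1, 1): f_x = -96 ≠ 0.
  x = 2: f_y(2, y) = 2*y - 2; vanishes at y ∈ {1}. (2, 1): f_x = -150 ≠ 0.
  x = 3: f_y(3, y) = 2*y - 2; vanishes at y ∈ {1}. (3, 1): f_x = -216 ≠ 0.
  x = 4: f_y(4, y) = 2*y - 2; vanishes at y ∈ {1}. (4, 1): f_x = -294 ≠ 0.
Only singular point on the grid: (-3, 1).
Classify: substitute x = -3 + u, y = 1 + v and expand: f = -2*u**3 + v**2.
No constant or linear terms (consistent with a singular point). Quadratic part: v**2. Cubic part: -2*u**3.
The quadratic part v**2 is a perfect square, so there is a single (double) tangent line v = 0, i.e. y = 1. Restricting the cubic part to that line (v = 0) leaves -2*u**3 ≠ 0, so f is not divisible by v and the branch is v² ≈ 2*u**3 to lowest order — this is a cusp.
Classification: cusp.


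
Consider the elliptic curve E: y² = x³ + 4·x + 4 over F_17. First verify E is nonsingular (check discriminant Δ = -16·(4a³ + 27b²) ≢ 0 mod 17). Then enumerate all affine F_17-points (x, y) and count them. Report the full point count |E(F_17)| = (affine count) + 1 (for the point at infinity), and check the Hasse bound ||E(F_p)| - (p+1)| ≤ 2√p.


Affine points = {(0, 2), (0, 15), (1, 3), (1, 14), (3, 3), (3, 14), (4, 4), (4, 13), (5, 8), (5, 9), (7, 1), (7, 16), (8, 2), (8, 15), (9, 2), (9, 15), (11, 6), (11, 11), (13, 3), (13, 14), (14, 4), (14, 13), (16, 4), (16, 13)}; affine count = 24; |E(F_17)| = 25.

Discriminant check: Δ ∝ 4a³ + 27b² = 4·4³ + 27·4² = 4·64 + 27·16 ≡ 8 (mod 17). Nonzero ⇒ E is nonsingular.
For each x ∈ F_17, compute rhs = x³ + 4·x + 4 mod 17, then count y ∈ F_17 with y² ≡ rhs.
  x = 0: rhs = 4, matching y values: 2, 15 (2 points).
  x = 1: rhs = 9, matching y values: 3, 14 (2 points).
  x = 2: rhs = 3, matching y values: none (0 points).
  x = 3: rhs = 9, matching y values: 3, 14 (2 points).
  x = 4: rhs = 16, matching y values: 4, 13 (2 points).
  x = 5: rhs = 13, matching y values: 8, 9 (2 points).
  x = 6: rhs = 6, matching y values: none (0 points).
  x = 7: rhs = 1, matching y values: 1, 16 (2 points).
  x = 8: rhs = 4, matching y values: 2, 15 (2 points).
  x = 9: rhs = 4, matching y values: 2, 15 (2 points).
  x = 10: rhs = 7, matching y values: none (0 points).
  x = 11: rhs = 2, matching y values: 6, 11 (2 points).
  x = 12: rhs = 12, matching y values: none (0 points).
  x = 13: rhs = 9, matching y values: 3, 14 (2 points).
  x = 14: rhs = 16, matching y values: 4, 13 (2 points).
  x = 15: rhs = 5, matching y values: none (0 points).
  x = 16: rhs = 16, matching y values: 4, 13 (2 points).
Total affine count: 24.
Full point count |E(F_17)| = 24 + 1 = 25.
Hasse bound: |25 − (17+1)| = |7| = 7 ≤ 2√17 ≈ 8.2462 ✓.


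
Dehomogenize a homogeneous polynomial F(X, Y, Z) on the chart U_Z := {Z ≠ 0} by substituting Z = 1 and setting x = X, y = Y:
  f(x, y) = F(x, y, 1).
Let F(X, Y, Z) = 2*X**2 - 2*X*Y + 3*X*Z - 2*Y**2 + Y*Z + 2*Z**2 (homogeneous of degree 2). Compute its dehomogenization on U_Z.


f(x, y) = 2*x**2 - 2*x*y + 3*x - 2*y**2 + y + 2

On U_Z we set Z = 1. Each monomial c·X^i·Y^j·Z^k in F becomes c·x^i·y^j·1^k = c·x^i·y^j.
Substituting Z = 1: F(X, Y, 1) = 2*x**2 - 2*x*y + 3*x - 2*y**2 + y + 2.
Note: deg(f) ≤ deg(F) = 2; strict inequality happens when F is divisible by Z (lost terms).


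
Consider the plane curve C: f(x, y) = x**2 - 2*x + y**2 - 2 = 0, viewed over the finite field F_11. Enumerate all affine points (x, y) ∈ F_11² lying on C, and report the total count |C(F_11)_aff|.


Affine F_11-points: {(1, 5), (1, 6), (4, 4), (4, 7), (5, 3), (5, 8), (6, 0), (7, 0), (8, 3), (8, 8), (9, 4), (9, 7)}; count = 12.

For each of the 121 pairs (x, y) ∈ F_11², evaluate f(x, y) mod 11. Record the zeros.
  x = 0: [0↦9, 1↦10, 2↦2, 3↦7, 4↦3, 5↦1, 6↦1, 7↦3, 8↦7, 9↦2, 10↦10]  zeros at y ∈ ∅
  x = 1: [0↦8, 1↦9, 2↦1, 3↦6, 4↦2, 5↦0, 6↦0, 7↦2, 8↦6, 9↦1, 10↦9]  zeros at y ∈ {5, 6}
  x = 2: [0↦9, 1↦10, 2↦2, 3↦7, 4↦3, 5↦1, 6↦1, 7↦3, 8↦7, 9↦2, 10↦10]  zeros at y ∈ ∅
  x = 3: [0↦1, 1↦2, 2↦5, 3↦10, 4↦6, 5↦4, 6↦4, 7↦6, 8↦10, 9↦5, 10↦2]  zeros at y ∈ ∅
  x = 4: [0↦6, 1↦7, 2↦10, 3↦4, 4↦0, 5↦9, 6↦9, 7↦0, 8↦4, 9↦10, 10↦7]  zeros at y ∈ {4, 7}
  x = 5: [0↦2, 1↦3, 2↦6, 3↦0, 4↦7, 5↦5, 6↦5, 7↦7, 8↦0, 9↦6, 10↦3]  zeros at y ∈ {3, 8}
  x = 6: [0↦0, 1↦1, 2↦4, 3↦9, 4↦5, 5↦3, 6↦3, 7↦5, 8↦9, 9↦4, 10↦1]  zeros at y ∈ {0}
  x = 7: [0↦0, 1↦1, 2↦4, 3↦9, 4↦5, 5↦3, 6↦3, 7↦5, 8↦9, 9↦4, 10↦1]  zeros at y ∈ {0}
  x = 8: [0↦2, 1↦3, 2↦6, 3↦0, 4↦7, 5↦5, 6↦5, 7↦7, 8↦0, 9↦6, 10↦3]  zeros at y ∈ {3, 8}
  x = 9: [0↦6, 1↦7, 2↦10, 3↦4, 4↦0, 5↦9, 6↦9, 7↦0, 8↦4, 9↦10, 10↦7]  zeros at y ∈ {4, 7}
  x = 10: [0↦1, 1↦2, 2↦5, 3↦10, 4↦6, 5↦4, 6↦4, 7↦6, 8↦10, 9↦5, 10↦2]  zeros at y ∈ ∅
Collecting zeros: affine points = {(1, 5), (1, 6), (4, 4), (4, 7), (5, 3), (5, 8), (6, 0), (7, 0), (8, 3), (8, 8), (9, 4), (9, 7)}.
Total count |C(F_11)_aff| = 12.


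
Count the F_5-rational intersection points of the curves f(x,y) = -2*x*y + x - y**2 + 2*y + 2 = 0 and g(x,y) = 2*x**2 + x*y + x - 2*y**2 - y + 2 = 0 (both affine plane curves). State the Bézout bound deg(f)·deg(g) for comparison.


Common zeros: ∅; count = 0; Bézout bound = 4.

deg(f) = 2, deg(g) = 2, so Bézout bound = 4.
Scan x ∈ F_5. For each x, list the y ∈ F_5 with f(x, y) ≡ 0 and those with g(x, y) ≡ 0 (mod 5); the common zeros in that column are the intersection.
  x = 0: f ≡ 0 at y ∈ ∅; g ≡ 0 at y ∈ ∅; common: ∅.
  x = 1: f ≡ 0 at y ∈ ∅; g ≡ 0 at y ∈ {0}; common: ∅.
  x = 2: f ≡ 0 at y ∈ {4}; g ≡ 0 at y ∈ ∅; common: ∅.
  x = 3: f ≡ 0 at y ∈ {0, 1}; g ≡ 0 at y ∈ ∅; common: ∅.
  x = 4: f ≡ 0 at y ∈ {2}; g ≡ 0 at y ∈ ∅; common: ∅.
Collecting: common zeros = ∅, so the count is 0.
Comparison with the Bézout bound: 0 ≤ 4 = deg(f)·deg(g), as expected for curves with no common component (the affine F_5-count falls short of the bound because intersections may lie at infinity, over extension fields, or carry multiplicity).


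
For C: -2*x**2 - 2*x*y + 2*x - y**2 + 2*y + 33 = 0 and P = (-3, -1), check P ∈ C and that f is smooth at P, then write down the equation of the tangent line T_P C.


Tangent line at P: 16*x + 10*y + 58 = 0.

Step 1: f(-3, -1) = 0, so P lies on C.
Step 2: partial derivatives
  f_x(x, y) = -4*x - 2*y + 2, f_y(x, y) = -2*x - 2*y + 2.
  f_x(P) = 16, f_y(P) = 10 (gradient nonzero, so P is smooth).
Step 3: tangent line at P: 16·(x − -3) + 10·(y − -1) = 0.
Expanding: 16*x + 10*y + 58 = 0.


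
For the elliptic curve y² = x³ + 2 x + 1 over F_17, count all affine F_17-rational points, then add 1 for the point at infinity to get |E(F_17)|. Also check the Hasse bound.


Affine points = {(0, 1), (0, 16), (1, 2), (1, 15), (2, 8), (2, 9), (3, 0), (5, 0), (6, 5), (6, 12), (7, 1), (7, 16), (8, 6), (8, 11), (9, 0), (10, 1), (10, 16), (12, 6), (12, 11), (14, 6), (14, 11), (16, 7), (16, 10)}; affine count = 23; |E(F_17)| = 24.

Discriminant check: Δ ∝ 4a³ + 27b² = 4·2³ + 27·1² = 4·8 + 27·1 ≡ 8 (mod 17). Nonzero ⇒ E is nonsingular.
For each x ∈ F_17, compute rhs = x³ + 2·x + 1 mod 17, then count y ∈ F_17 with y² ≡ rhs.
  x = 0: rhs = 1, matching y values: 1, 16 (2 points).
  x = 1: rhs = 4, matching y values: 2, 15 (2 points).
  x = 2: rhs = 13, matching y values: 8, 9 (2 points).
  x = 3: rhs = 0, matching y values: 0 (1 points).
  x = 4: rhs = 5, matching y values: none (0 points).
  x = 5: rhs = 0, matching y values: 0 (1 points).
  x = 6: rhs = 8, matching y values: 5, 12 (2 points).
  x = 7: rhs = 1, matching y values: 1, 16 (2 points).
  x = 8: rhs = 2, matching y values: 6, 11 (2 points).
  x = 9: rhs = 0, matching y values: 0 (1 points).
  x = 10: rhs = 1, matching y values: 1, 16 (2 points).
  x = 11: rhs = 11, matching y values: none (0 points).
  x = 12: rhs = 2, matching y values: 6, 11 (2 points).
  x = 13: rhs = 14, matching y values: none (0 points).
  x = 14: rhs = 2, matching y values: 6, 11 (2 points).
  x = 15: rhs = 6, matching y values: none (0 points).
  x = 16: rhs = 15, matching y values: 7, 10 (2 points).
Total affine count: 23.
Full point count |E(F_17)| = 23 + 1 = 24.
Hasse bound: |24 − (17+1)| = |6| = 6 ≤ 2√17 ≈ 8.2462 ✓.


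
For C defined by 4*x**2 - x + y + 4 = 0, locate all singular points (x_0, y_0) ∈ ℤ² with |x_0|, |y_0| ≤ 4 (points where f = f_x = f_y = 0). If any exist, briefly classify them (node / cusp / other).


No singular points in the scanned grid; C is smooth there.

Compute partial derivatives:
  f_x = 8*x - 1.
  f_y = 1.
f_y = 1 is a nonzero constant, so f_y never vanishes: no point (x, y) can satisfy f = f_x = f_y = 0. In particular no (x, y) ∈ {−4, ..., 4}² is singular; the curve is smooth.


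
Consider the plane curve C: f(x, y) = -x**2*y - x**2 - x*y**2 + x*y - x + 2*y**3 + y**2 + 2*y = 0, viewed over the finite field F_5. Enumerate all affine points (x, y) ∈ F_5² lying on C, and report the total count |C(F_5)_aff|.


Affine F_5-points: {(0, 0), (0, 1), (2, 1), (4, 0), (4, 4)}; count = 5.

For each of the 25 pairs (x, y) ∈ F_5², evaluate f(x, y) mod 5. Record the zeros.
  x = 0: [0↦0, 1↦0, 2↦4, 3↦4, 4↦2]  zeros at y ∈ {0, 1}
  x = 1: [0↦3, 1↦2, 2↦3, 3↦3, 4↦4]  zeros at y ∈ ∅
  x = 2: [0↦4, 1↦0, 2↦1, 3↦4, 4↦1]  zeros at y ∈ {1}
  x = 3: [0↦3, 1↦4, 2↦3, 3↦2, 4↦3]  zeros at y ∈ ∅
  x = 4: [0↦0, 1↦4, 2↦4, 3↦2, 4↦0]  zeros at y ∈ {0, 4}
Collecting zeros: affine points = {(0, 0), (0, 1), (2, 1), (4, 0), (4, 4)}.
Total count |C(F_5)_aff| = 5.


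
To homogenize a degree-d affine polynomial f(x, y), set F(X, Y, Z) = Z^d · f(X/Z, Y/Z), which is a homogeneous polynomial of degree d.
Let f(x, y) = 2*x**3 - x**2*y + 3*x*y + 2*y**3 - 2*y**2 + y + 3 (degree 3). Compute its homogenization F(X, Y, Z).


F(X, Y, Z) = 2*X**3 - X**2*Y + 3*X*Y*Z + 2*Y**3 - 2*Y**2*Z + Y*Z**2 + 3*Z**3

deg(f) = 3.
Substitute x = X/Z, y = Y/Z into f, then multiply by Z^3.
  monomial 2·x^3·y^0 ↦ 2·X^3·Y^0·Z^0.
  monomial -1·x^2·y^1 ↦ -1·X^2·Y^1·Z^0.
  monomial 3·x^1·y^1 ↦ 3·X^1·Y^1·Z^1.
  monomial 2·x^0·y^3 ↦ 2·X^0·Y^3·Z^0.
  monomial -2·x^0·y^2 ↦ -2·X^0·Y^2·Z^1.
  monomial 1·x^0·y^1 ↦ 1·X^0·Y^1·Z^2.
  monomial 3·x^0·y^0 ↦ 3·X^0·Y^0·Z^3.
Collecting: F(X, Y, Z) = 2*X**3 - X**2*Y + 3*X*Y*Z + 2*Y**3 - 2*Y**2*Z + Y*Z**2 + 3*Z**3.


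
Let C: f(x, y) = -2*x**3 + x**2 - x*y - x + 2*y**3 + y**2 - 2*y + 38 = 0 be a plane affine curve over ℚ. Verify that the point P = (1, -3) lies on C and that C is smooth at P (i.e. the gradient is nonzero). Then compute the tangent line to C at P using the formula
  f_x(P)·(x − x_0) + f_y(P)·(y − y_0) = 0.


Tangent line at P: -2*x + 45*y + 137 = 0.

Step 1: f(1, -3) = 0, so P lies on C.
Step 2: partial derivatives
  f_x(x, y) = -6*x**2 + 2*x - y - 1, f_y(x, y) = -x + 6*y**2 + 2*y - 2.
  f_x(P) = -2, f_y(P) = 45 (gradient nonzero, so P is smooth).
Step 3: tangent line at P: -2·(x − 1) + 45·(y − -3) = 0.
Expanding: -2*x + 45*y + 137 = 0.


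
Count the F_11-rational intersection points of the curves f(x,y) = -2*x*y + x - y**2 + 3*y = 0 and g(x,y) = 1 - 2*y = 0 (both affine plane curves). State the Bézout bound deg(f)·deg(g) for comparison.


Common zeros: ∅; count = 0; Bézout bound = 2.

deg(f) = 2, deg(g) = 1, so Bézout bound = 2.
Scan x ∈ F_11. For each x, list the y ∈ F_11 with f(x, y) ≡ 0 and those with g(x, y) ≡ 0 (mod 11); the common zeros in that column are the intersection.
  x = 0: f ≡ 0 at y ∈ {0, 3}; g ≡ 0 at y ∈ {6}; common: ∅.
  x = 1: f ≡ 0 at y ∈ {4, 8}; g ≡ 0 at y ∈ {6}; common: ∅.
  x = 2: f ≡ 0 at y ∈ {1, 9}; g ≡ 0 at y ∈ {6}; common: ∅.
  x = 3: f ≡ 0 at y ∈ ∅; g ≡ 0 at y ∈ {6}; common: ∅.
  x = 4: f ≡ 0 at y ∈ ∅; g ≡ 0 at y ∈ {6}; common: ∅.
  x = 5: f ≡ 0 at y ∈ {5, 10}; g ≡ 0 at y ∈ {6}; common: ∅.
  x = 6: f ≡ 0 at y ∈ ∅; g ≡ 0 at y ∈ {6}; common: ∅.
  x = 7: f ≡ 0 at y ∈ ∅; g ≡ 0 at y ∈ {6}; common: ∅.
  x = 8: f ≡ 0 at y ∈ {2, 7}; g ≡ 0 at y ∈ {6}; common: ∅.
  x = 9: f ≡ 0 at y ∈ ∅; g ≡ 0 at y ∈ {6}; common: ∅.
  x = 10: f ≡ 0 at y ∈ ∅; g ≡ 0 at y ∈ {6}; common: ∅.
Collecting: common zeros = ∅, so the count is 0.
Comparison with the Bézout bound: 0 ≤ 2 = deg(f)·deg(g), as expected for curves with no common component (the affine F_11-count falls short of the bound because intersections may lie at infinity, over extension fields, or carry multiplicity).


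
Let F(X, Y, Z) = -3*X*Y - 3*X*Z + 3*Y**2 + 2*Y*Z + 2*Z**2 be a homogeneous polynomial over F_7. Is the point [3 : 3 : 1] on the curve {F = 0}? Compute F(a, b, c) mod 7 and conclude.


F(3,3,1) ≡ 6 (mod 7); P is NOT on the curve.

Evaluate F(3, 3, 1) term-by-term (mod 7).
  -3*X*Y ↦ -3·3·3·1 = -27
  -3*X*Z ↦ -3·3·1·1 = -9
  3*Y**2 ↦ 3·1·9·1 = 27
  2*Y*Z ↦ 2·1·3·1 = 6
  2*Z**2 ↦ 2·1·1·1 = 2
Sum: F(3, 3, 1) = (-27) + (-9) + (27) + (6) + (2) = -1.
Reducing mod 7: -1 ≡ 6 (mod 7).
Since F(a, b, c) ≡ 6 ≠ 0 (mod 7), P does NOT lie on the curve.


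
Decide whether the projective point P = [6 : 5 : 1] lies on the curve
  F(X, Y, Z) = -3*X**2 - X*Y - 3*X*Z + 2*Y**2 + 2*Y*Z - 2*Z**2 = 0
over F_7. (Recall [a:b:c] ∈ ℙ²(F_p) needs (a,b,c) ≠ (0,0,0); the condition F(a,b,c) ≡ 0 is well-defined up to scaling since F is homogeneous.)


F(6,5,1) ≡ 0 (mod 7); P is on the curve.

Evaluate F(6, 5, 1) term-by-term (mod 7).
  -3*X**2 ↦ -3·36·1·1 = -108
  -X*Y ↦ -1·6·5·1 = -30
  -3*X*Z ↦ -3·6·1·1 = -18
  2*Y**2 ↦ 2·1·25·1 = 50
  2*Y*Z ↦ 2·1·5·1 = 10
  -2*Z**2 ↦ -2·1·1·1 = -2
Sum: F(6, 5, 1) = (-108) + (-30) + (-18) + (50) + (10) + (-2) = -98.
Reducing mod 7: -98 ≡ 0 (mod 7).
Since F(a, b, c) ≡ 0 (mod 7), P lies on the curve.


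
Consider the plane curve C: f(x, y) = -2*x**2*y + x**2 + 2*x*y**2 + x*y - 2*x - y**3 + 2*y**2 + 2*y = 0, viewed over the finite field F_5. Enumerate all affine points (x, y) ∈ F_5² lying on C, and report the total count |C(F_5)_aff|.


Affine F_5-points: {(0, 0), (2, 0), (2, 3), (3, 4), (4, 4)}; count = 5.

For each of the 25 pairs (x, y) ∈ F_5², evaluate f(x, y) mod 5. Record the zeros.
  x = 0: [0↦0, 1↦3, 2↦4, 3↦2, 4↦1]  zeros at y ∈ {0}
  x = 1: [0↦4, 1↦3, 2↦4, 3↦1, 4↦3]  zeros at y ∈ ∅
  x = 2: [0↦0, 1↦1, 2↦3, 3↦0, 4↦1]  zeros at y ∈ {0, 3}
  x = 3: [0↦3, 1↦2, 2↦1, 3↦4, 4↦0]  zeros at y ∈ {4}
  x = 4: [0↦3, 1↦1, 2↦3, 3↦3, 4↦0]  zeros at y ∈ {4}
Collecting zeros: affine points = {(0, 0), (2, 0), (2, 3), (3, 4), (4, 4)}.
Total count |C(F_5)_aff| = 5.
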